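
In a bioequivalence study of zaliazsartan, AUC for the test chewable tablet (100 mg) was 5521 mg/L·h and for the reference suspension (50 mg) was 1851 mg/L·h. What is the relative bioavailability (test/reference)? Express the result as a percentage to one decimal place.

F_rel = 149.1%

F_rel = (AUC_test/D_test) / (AUC_ref/D_ref)
      = (5521/100) / (1851/50)
      = 55.21 / 37.02 = 1.4914 = 149.14%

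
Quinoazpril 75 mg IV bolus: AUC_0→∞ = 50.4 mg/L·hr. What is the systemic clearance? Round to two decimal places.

CL = Dose_iv / AUC_0→∞
   = 75 / 50.4 = 1.4881 L/hr

CL = 1.49 L/hr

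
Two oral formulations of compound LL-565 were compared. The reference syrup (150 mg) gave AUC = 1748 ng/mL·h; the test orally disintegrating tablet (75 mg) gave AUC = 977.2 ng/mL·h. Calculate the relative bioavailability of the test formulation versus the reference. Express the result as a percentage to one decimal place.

F_rel = 111.8%

F_rel = (AUC_test/D_test) / (AUC_ref/D_ref)
      = (977.2/75) / (1748/150)
      = 13.0293 / 11.6533 = 1.1181 = 111.81%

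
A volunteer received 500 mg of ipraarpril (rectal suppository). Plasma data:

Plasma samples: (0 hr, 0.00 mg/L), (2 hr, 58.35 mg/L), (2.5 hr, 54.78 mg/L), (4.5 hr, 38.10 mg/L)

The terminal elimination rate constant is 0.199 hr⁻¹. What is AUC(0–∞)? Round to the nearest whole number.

AUC = 371 mg/L·hr

Trapezoidal AUC_0→4.5:
  [0→2]: (0.00+58.35)/2 × 2 = 58.35
  [2→2.5]: (58.35+54.78)/2 × 0.5 = 28.2825
  [2.5→4.5]: (54.78+38.10)/2 × 2 = 92.88
  Sum = 179.5125 mg/L·hr
Extrapolated tail: C_last / k_e = 38.10 / 0.199 = 191.457
AUC_0→∞ = 179.5125 + 191.457 = 370.9695 mg/L·hr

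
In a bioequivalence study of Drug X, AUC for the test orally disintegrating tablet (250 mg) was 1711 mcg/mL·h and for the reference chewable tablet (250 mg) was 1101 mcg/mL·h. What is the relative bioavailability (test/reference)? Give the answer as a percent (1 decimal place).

F_rel = (AUC_test/D_test) / (AUC_ref/D_ref)
      = (1711/250) / (1101/250)
      = 6.844 / 4.404 = 1.5540 = 155.40%

F_rel = 155.4%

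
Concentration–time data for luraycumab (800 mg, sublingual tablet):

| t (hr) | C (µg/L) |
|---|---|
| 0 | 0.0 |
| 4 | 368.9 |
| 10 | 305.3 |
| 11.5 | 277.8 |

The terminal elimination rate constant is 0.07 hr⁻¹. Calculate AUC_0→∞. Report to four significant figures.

Trapezoidal AUC_0→11.5:
  [0→4]: (0.0+368.9)/2 × 4 = 737.8
  [4→10]: (368.9+305.3)/2 × 6 = 2022.6
  [10→11.5]: (305.3+277.8)/2 × 1.5 = 437.325
  Sum = 3197.725 µg/L·hr
Extrapolated tail: C_last / k_e = 277.8 / 0.07 = 3968.571
AUC_0→∞ = 3197.725 + 3968.571 = 7166.296 µg/L·hr

AUC = 7166 µg/L·hr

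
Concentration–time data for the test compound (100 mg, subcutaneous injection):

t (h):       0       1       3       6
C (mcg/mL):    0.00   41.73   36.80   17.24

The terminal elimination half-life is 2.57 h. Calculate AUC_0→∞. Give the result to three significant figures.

Trapezoidal AUC_0→6:
  [0→1]: (0.00+41.73)/2 × 1 = 20.865
  [1→3]: (41.73+36.80)/2 × 2 = 78.53
  [3→6]: (36.80+17.24)/2 × 3 = 81.06
  Sum = 180.455 mcg/mL·h
k_e = ln2 / t½ = 0.693147 / 2.57 = 0.2697 h^-1
Extrapolated tail: C_last / k_e = 17.24 / 0.2697 = 63.923
AUC_0→∞ = 180.455 + 63.923 = 244.378 mcg/mL·h

AUC = 244 mcg/mL·h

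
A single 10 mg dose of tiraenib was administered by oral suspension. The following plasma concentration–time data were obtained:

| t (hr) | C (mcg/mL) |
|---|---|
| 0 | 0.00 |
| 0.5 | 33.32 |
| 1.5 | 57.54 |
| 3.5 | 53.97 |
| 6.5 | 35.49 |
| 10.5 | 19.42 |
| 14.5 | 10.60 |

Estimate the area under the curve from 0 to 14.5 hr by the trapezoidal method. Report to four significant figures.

AUC = 469.3 mcg/mL·hr

Trapezoidal AUC_0→14.5:
  [0→0.5]: (0.00+33.32)/2 × 0.5 = 8.33
  [0.5→1.5]: (33.32+57.54)/2 × 1 = 45.43
  [1.5→3.5]: (57.54+53.97)/2 × 2 = 111.51
  [3.5→6.5]: (53.97+35.49)/2 × 3 = 134.19
  [6.5→10.5]: (35.49+19.42)/2 × 4 = 109.82
  [10.5→14.5]: (19.42+10.60)/2 × 4 = 60.04
  Sum = 469.32 mcg/mL·hr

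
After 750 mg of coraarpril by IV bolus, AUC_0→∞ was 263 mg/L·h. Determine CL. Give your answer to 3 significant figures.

CL = Dose_iv / AUC_0→∞
   = 750 / 263 = 2.85171 L/h

CL = 2.85 L/h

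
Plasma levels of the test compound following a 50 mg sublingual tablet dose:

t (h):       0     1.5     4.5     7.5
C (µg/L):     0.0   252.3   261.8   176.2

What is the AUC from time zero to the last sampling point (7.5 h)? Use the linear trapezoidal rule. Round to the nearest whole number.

AUC = 1617 µg/L·h

Trapezoidal AUC_0→7.5:
  [0→1.5]: (0.0+252.3)/2 × 1.5 = 189.225
  [1.5→4.5]: (252.3+261.8)/2 × 3 = 771.15
  [4.5→7.5]: (261.8+176.2)/2 × 3 = 657.0
  Sum = 1617.375 µg/L·h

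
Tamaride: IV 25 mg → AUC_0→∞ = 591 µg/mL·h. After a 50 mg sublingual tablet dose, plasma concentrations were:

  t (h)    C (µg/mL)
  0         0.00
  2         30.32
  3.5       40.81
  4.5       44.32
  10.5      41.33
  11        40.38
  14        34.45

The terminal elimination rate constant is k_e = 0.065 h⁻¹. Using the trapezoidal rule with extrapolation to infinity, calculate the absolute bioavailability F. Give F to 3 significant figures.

F = 0.885

Trapezoidal AUC_0→14 (sublingual tablet):
  [0→2]: (0.00+30.32)/2 × 2 = 30.32
  [2→3.5]: (30.32+40.81)/2 × 1.5 = 53.3475
  [3.5→4.5]: (40.81+44.32)/2 × 1 = 42.565
  [4.5→10.5]: (44.32+41.33)/2 × 6 = 256.95
  [10.5→11]: (41.33+40.38)/2 × 0.5 = 20.4275
  [11→14]: (40.38+34.45)/2 × 3 = 112.245
  Sum = 515.855 µg/mL·h
Tail: C_last/k_e = 34.45/0.065 = 530.000
AUC_0→∞ (sublingual tablet) = 515.855 + 530.000 = 1045.855 µg/mL·h
F = (AUC_ev/D_ev)/(AUC_iv/D_iv) = (1045.855/50)/(591/25) = 20.9171/23.64 = 0.8848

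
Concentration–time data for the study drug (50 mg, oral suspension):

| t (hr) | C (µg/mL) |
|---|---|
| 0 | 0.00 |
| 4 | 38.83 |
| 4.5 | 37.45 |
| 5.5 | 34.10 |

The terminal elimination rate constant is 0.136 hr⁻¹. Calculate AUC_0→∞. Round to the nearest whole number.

AUC = 383 µg/mL·hr

Trapezoidal AUC_0→5.5:
  [0→4]: (0.00+38.83)/2 × 4 = 77.66
  [4→4.5]: (38.83+37.45)/2 × 0.5 = 19.07
  [4.5→5.5]: (37.45+34.10)/2 × 1 = 35.775
  Sum = 132.505 µg/mL·hr
Extrapolated tail: C_last / k_e = 34.10 / 0.136 = 250.735
AUC_0→∞ = 132.505 + 250.735 = 383.24 µg/mL·hr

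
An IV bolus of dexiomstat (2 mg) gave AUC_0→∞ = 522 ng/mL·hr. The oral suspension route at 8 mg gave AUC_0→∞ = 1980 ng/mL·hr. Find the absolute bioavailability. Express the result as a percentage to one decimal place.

F = (AUC_ev / D_ev) / (AUC_iv / D_iv)
  = (1980/8) / (522/2)
  = 247.5 / 261 = 0.9483
  = 94.83%

F = 94.8%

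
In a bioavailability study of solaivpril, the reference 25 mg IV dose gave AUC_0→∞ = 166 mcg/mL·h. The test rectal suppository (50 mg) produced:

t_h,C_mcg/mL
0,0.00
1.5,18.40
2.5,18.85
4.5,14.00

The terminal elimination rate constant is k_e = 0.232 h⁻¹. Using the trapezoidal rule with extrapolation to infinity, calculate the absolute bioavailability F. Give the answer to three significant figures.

F = 0.378

Trapezoidal AUC_0→4.5 (rectal suppository):
  [0→1.5]: (0.00+18.40)/2 × 1.5 = 13.8
  [1.5→2.5]: (18.40+18.85)/2 × 1 = 18.625
  [2.5→4.5]: (18.85+14.00)/2 × 2 = 32.85
  Sum = 65.275 mcg/mL·h
Tail: C_last/k_e = 14.00/0.232 = 60.345
AUC_0→∞ (rectal suppository) = 65.275 + 60.345 = 125.62 mcg/mL·h
F = (AUC_ev/D_ev)/(AUC_iv/D_iv) = (125.62/50)/(166/25) = 2.5124/6.64 = 0.3784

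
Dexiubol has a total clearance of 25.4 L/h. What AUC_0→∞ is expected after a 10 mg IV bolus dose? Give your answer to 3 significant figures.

AUC = 0.394 mg/L·h

AUC_0→∞ = Dose_iv / CL
        = 10 / 25.4 = 0.393701 mg/L·h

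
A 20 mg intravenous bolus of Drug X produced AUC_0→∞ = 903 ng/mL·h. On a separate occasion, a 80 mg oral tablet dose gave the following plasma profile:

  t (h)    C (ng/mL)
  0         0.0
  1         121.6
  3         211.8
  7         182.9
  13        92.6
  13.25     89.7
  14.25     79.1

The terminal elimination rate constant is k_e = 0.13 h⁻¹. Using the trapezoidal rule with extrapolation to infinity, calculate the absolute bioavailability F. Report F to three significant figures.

F = 0.755

Trapezoidal AUC_0→14.25 (oral tablet):
  [0→1]: (0.0+121.6)/2 × 1 = 60.8
  [1→3]: (121.6+211.8)/2 × 2 = 333.4
  [3→7]: (211.8+182.9)/2 × 4 = 789.4
  [7→13]: (182.9+92.6)/2 × 6 = 826.5
  [13→13.25]: (92.6+89.7)/2 × 0.25 = 22.7875
  [13.25→14.25]: (89.7+79.1)/2 × 1 = 84.4
  Sum = 2117.2875 ng/mL·h
Tail: C_last/k_e = 79.1/0.13 = 608.462
AUC_0→∞ (oral tablet) = 2117.2875 + 608.462 = 2725.7495 ng/mL·h
F = (AUC_ev/D_ev)/(AUC_iv/D_iv) = (2725.7495/80)/(903/20) = 34.0719/45.15 = 0.7546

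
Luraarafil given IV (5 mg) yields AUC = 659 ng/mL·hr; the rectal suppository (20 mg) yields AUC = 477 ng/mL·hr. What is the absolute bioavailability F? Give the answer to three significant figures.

F = (AUC_ev / D_ev) / (AUC_iv / D_iv)
  = (477/20) / (659/5)
  = 23.85 / 131.8 = 0.1810

F = 0.181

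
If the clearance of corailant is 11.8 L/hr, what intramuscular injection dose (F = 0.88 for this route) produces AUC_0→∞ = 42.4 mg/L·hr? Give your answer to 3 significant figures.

Dose = 569 mg

Dose = CL × AUC_0→∞ / F
     = 11.8 × 42.4 / 0.88 = 568.545 mg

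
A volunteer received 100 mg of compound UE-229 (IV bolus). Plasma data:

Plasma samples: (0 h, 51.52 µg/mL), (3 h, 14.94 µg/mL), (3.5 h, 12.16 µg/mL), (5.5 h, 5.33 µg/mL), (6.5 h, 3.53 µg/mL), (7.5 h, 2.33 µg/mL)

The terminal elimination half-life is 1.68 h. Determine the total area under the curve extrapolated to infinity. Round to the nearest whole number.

Trapezoidal AUC_0→7.5:
  [0→3]: (51.52+14.94)/2 × 3 = 99.69
  [3→3.5]: (14.94+12.16)/2 × 0.5 = 6.775
  [3.5→5.5]: (12.16+5.33)/2 × 2 = 17.49
  [5.5→6.5]: (5.33+3.53)/2 × 1 = 4.43
  [6.5→7.5]: (3.53+2.33)/2 × 1 = 2.93
  Sum = 131.315 µg/mL·h
k_e = ln2 / t½ = 0.693147 / 1.68 = 0.4126 h^-1
Extrapolated tail: C_last / k_e = 2.33 / 0.4126 = 5.647
AUC_0→∞ = 131.315 + 5.647 = 136.962 µg/mL·h

AUC = 137 µg/mL·h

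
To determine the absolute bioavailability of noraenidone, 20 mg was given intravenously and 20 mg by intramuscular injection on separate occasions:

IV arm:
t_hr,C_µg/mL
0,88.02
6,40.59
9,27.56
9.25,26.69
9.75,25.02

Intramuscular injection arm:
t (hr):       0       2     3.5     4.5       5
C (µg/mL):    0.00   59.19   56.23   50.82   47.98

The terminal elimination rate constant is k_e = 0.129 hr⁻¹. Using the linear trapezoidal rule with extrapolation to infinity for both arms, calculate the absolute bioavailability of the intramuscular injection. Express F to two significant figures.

F = 0.85

Trapezoidal AUC_0→9.75 (IV):
  [0→6]: (88.02+40.59)/2 × 6 = 385.83
  [6→9]: (40.59+27.56)/2 × 3 = 102.225
  [9→9.25]: (27.56+26.69)/2 × 0.25 = 6.78125
  [9.25→9.75]: (26.69+25.02)/2 × 0.5 = 12.9275
  Sum = 507.76375 µg/mL·hr
IV tail: 25.02/0.129 = 193.953; AUC_iv,0→∞ = 507.76375 + 193.953 = 701.71675 µg/mL·hr
Trapezoidal AUC_0→5 (intramuscular injection):
  [0→2]: (0.00+59.19)/2 × 2 = 59.19
  [2→3.5]: (59.19+56.23)/2 × 1.5 = 86.565
  [3.5→4.5]: (56.23+50.82)/2 × 1 = 53.525
  [4.5→5]: (50.82+47.98)/2 × 0.5 = 24.7
  Sum = 223.98 µg/mL·hr
intramuscular injection tail: 47.98/0.129 = 371.938; AUC_ev,0→∞ = 223.98 + 371.938 = 595.918 µg/mL·hr
F = (AUC_ev/D_ev)/(AUC_iv/D_iv) = (595.918/20)/(701.71675/20) = 29.7959/35.0858 = 0.8492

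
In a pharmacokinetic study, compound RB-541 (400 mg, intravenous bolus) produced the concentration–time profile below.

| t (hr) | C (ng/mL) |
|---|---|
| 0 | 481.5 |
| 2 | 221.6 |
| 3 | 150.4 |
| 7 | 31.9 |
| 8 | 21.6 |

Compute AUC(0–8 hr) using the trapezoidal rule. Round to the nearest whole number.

AUC = 1280 ng/mL·hr

Trapezoidal AUC_0→8:
  [0→2]: (481.5+221.6)/2 × 2 = 703.1
  [2→3]: (221.6+150.4)/2 × 1 = 186.0
  [3→7]: (150.4+31.9)/2 × 4 = 364.6
  [7→8]: (31.9+21.6)/2 × 1 = 26.75
  Sum = 1280.45 ng/mL·hr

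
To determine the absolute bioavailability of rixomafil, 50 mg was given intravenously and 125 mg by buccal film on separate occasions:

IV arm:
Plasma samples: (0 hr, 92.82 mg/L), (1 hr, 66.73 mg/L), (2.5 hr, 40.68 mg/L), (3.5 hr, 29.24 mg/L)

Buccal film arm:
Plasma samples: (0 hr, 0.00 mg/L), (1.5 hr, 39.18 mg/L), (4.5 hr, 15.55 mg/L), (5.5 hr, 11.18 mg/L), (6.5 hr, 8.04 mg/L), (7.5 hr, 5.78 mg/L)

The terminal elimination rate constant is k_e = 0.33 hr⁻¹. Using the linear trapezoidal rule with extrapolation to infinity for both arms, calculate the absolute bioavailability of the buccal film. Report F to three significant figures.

F = 0.224

Trapezoidal AUC_0→3.5 (IV):
  [0→1]: (92.82+66.73)/2 × 1 = 79.775
  [1→2.5]: (66.73+40.68)/2 × 1.5 = 80.5575
  [2.5→3.5]: (40.68+29.24)/2 × 1 = 34.96
  Sum = 195.2925 mg/L·hr
IV tail: 29.24/0.33 = 88.606; AUC_iv,0→∞ = 195.2925 + 88.606 = 283.8985 mg/L·hr
Trapezoidal AUC_0→7.5 (buccal film):
  [0→1.5]: (0.00+39.18)/2 × 1.5 = 29.385
  [1.5→4.5]: (39.18+15.55)/2 × 3 = 82.095
  [4.5→5.5]: (15.55+11.18)/2 × 1 = 13.365
  [5.5→6.5]: (11.18+8.04)/2 × 1 = 9.61
  [6.5→7.5]: (8.04+5.78)/2 × 1 = 6.91
  Sum = 141.365 mg/L·hr
buccal film tail: 5.78/0.33 = 17.515; AUC_ev,0→∞ = 141.365 + 17.515 = 158.88 mg/L·hr
F = (AUC_ev/D_ev)/(AUC_iv/D_iv) = (158.88/125)/(283.8985/50) = 1.27104/5.67797 = 0.2239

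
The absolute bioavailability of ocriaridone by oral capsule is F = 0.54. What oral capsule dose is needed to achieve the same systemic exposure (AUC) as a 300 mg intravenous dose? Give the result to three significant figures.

D_oral = 556 mg

For equal systemic exposure: F × D_ev = D_iv
D_ev = D_iv / F = 300 / 0.54 = 555.556 mg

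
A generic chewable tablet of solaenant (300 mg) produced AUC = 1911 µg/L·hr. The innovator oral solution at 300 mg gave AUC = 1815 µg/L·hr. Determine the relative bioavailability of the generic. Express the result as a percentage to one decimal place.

F_rel = (AUC_test/D_test) / (AUC_ref/D_ref)
      = (1911/300) / (1815/300)
      = 6.37 / 6.05 = 1.0529 = 105.29%

F_rel = 105.3%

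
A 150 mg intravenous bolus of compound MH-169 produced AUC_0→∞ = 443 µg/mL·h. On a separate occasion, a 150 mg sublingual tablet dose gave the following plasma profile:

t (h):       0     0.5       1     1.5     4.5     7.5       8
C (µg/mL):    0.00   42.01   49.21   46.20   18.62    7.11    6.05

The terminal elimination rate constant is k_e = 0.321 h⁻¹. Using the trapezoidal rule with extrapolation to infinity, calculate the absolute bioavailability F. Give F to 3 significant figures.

F = 0.486

Trapezoidal AUC_0→8 (sublingual tablet):
  [0→0.5]: (0.00+42.01)/2 × 0.5 = 10.5025
  [0.5→1]: (42.01+49.21)/2 × 0.5 = 22.805
  [1→1.5]: (49.21+46.20)/2 × 0.5 = 23.8525
  [1.5→4.5]: (46.20+18.62)/2 × 3 = 97.23
  [4.5→7.5]: (18.62+7.11)/2 × 3 = 38.595
  [7.5→8]: (7.11+6.05)/2 × 0.5 = 3.29
  Sum = 196.275 µg/mL·h
Tail: C_last/k_e = 6.05/0.321 = 18.847
AUC_0→∞ (sublingual tablet) = 196.275 + 18.847 = 215.122 µg/mL·h
F = (AUC_ev/D_ev)/(AUC_iv/D_iv) = (215.122/150)/(443/150) = 1.43415/2.95333 = 0.4856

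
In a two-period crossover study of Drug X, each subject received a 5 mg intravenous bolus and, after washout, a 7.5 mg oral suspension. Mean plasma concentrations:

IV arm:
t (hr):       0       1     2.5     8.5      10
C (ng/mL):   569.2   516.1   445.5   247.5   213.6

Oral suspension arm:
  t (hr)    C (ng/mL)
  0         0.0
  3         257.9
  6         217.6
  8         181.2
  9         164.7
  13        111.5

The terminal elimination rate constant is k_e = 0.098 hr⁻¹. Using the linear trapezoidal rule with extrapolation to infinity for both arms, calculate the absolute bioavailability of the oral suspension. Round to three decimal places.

Trapezoidal AUC_0→10 (IV):
  [0→1]: (569.2+516.1)/2 × 1 = 542.65
  [1→2.5]: (516.1+445.5)/2 × 1.5 = 721.2
  [2.5→8.5]: (445.5+247.5)/2 × 6 = 2079.0
  [8.5→10]: (247.5+213.6)/2 × 1.5 = 345.825
  Sum = 3688.675 ng/mL·hr
IV tail: 213.6/0.098 = 2179.592; AUC_iv,0→∞ = 3688.675 + 2179.592 = 5868.267 ng/mL·hr
Trapezoidal AUC_0→13 (oral suspension):
  [0→3]: (0.0+257.9)/2 × 3 = 386.85
  [3→6]: (257.9+217.6)/2 × 3 = 713.25
  [6→8]: (217.6+181.2)/2 × 2 = 398.8
  [8→9]: (181.2+164.7)/2 × 1 = 172.95
  [9→13]: (164.7+111.5)/2 × 4 = 552.4
  Sum = 2224.25 ng/mL·hr
oral suspension tail: 111.5/0.098 = 1137.755; AUC_ev,0→∞ = 2224.25 + 1137.755 = 3362.005 ng/mL·hr
F = (AUC_ev/D_ev)/(AUC_iv/D_iv) = (3362.005/7.5)/(5868.267/5) = 448.267/1173.6534 = 0.3819

F = 0.382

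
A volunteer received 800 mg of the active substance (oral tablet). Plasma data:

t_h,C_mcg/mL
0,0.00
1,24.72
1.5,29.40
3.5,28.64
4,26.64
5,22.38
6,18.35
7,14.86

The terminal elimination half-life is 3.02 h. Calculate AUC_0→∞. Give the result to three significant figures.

AUC = 224 mcg/mL·h

Trapezoidal AUC_0→7:
  [0→1]: (0.00+24.72)/2 × 1 = 12.36
  [1→1.5]: (24.72+29.40)/2 × 0.5 = 13.53
  [1.5→3.5]: (29.40+28.64)/2 × 2 = 58.04
  [3.5→4]: (28.64+26.64)/2 × 0.5 = 13.82
  [4→5]: (26.64+22.38)/2 × 1 = 24.51
  [5→6]: (22.38+18.35)/2 × 1 = 20.365
  [6→7]: (18.35+14.86)/2 × 1 = 16.605
  Sum = 159.23 mcg/mL·h
k_e = ln2 / t½ = 0.693147 / 3.02 = 0.2295 h^-1
Extrapolated tail: C_last / k_e = 14.86 / 0.2295 = 64.749
AUC_0→∞ = 159.23 + 64.749 = 223.979 mcg/mL·h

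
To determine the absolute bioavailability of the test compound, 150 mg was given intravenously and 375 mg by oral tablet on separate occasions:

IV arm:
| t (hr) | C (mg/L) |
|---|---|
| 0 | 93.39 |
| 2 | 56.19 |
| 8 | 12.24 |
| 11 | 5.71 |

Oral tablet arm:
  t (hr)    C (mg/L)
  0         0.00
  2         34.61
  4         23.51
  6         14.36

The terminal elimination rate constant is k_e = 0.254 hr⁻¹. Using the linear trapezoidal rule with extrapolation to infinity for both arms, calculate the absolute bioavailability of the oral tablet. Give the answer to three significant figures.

Trapezoidal AUC_0→11 (IV):
  [0→2]: (93.39+56.19)/2 × 2 = 149.58
  [2→8]: (56.19+12.24)/2 × 6 = 205.29
  [8→11]: (12.24+5.71)/2 × 3 = 26.925
  Sum = 381.795 mg/L·hr
IV tail: 5.71/0.254 = 22.480; AUC_iv,0→∞ = 381.795 + 22.480 = 404.275 mg/L·hr
Trapezoidal AUC_0→6 (oral tablet):
  [0→2]: (0.00+34.61)/2 × 2 = 34.61
  [2→4]: (34.61+23.51)/2 × 2 = 58.12
  [4→6]: (23.51+14.36)/2 × 2 = 37.87
  Sum = 130.6 mg/L·hr
oral tablet tail: 14.36/0.254 = 56.535; AUC_ev,0→∞ = 130.6 + 56.535 = 187.135 mg/L·hr
F = (AUC_ev/D_ev)/(AUC_iv/D_iv) = (187.135/375)/(404.275/150) = 0.499027/2.69517 = 0.1852

F = 0.185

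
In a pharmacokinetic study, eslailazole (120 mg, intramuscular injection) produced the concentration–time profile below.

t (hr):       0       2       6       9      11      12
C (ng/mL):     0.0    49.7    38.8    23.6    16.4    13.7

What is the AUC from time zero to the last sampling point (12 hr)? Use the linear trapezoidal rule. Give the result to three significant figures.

Trapezoidal AUC_0→12:
  [0→2]: (0.0+49.7)/2 × 2 = 49.7
  [2→6]: (49.7+38.8)/2 × 4 = 177.0
  [6→9]: (38.8+23.6)/2 × 3 = 93.6
  [9→11]: (23.6+16.4)/2 × 2 = 40.0
  [11→12]: (16.4+13.7)/2 × 1 = 15.05
  Sum = 375.35 ng/mL·hr

AUC = 375 ng/mL·hr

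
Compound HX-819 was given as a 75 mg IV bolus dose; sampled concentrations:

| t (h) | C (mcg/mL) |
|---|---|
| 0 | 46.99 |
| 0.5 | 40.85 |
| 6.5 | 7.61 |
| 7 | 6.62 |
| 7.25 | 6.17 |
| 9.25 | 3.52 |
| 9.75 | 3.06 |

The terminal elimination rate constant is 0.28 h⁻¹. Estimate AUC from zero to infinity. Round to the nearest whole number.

AUC = 195 mcg/mL·h

Trapezoidal AUC_0→9.75:
  [0→0.5]: (46.99+40.85)/2 × 0.5 = 21.96
  [0.5→6.5]: (40.85+7.61)/2 × 6 = 145.38
  [6.5→7]: (7.61+6.62)/2 × 0.5 = 3.5575
  [7→7.25]: (6.62+6.17)/2 × 0.25 = 1.59875
  [7.25→9.25]: (6.17+3.52)/2 × 2 = 9.69
  [9.25→9.75]: (3.52+3.06)/2 × 0.5 = 1.645
  Sum = 183.83125 mcg/mL·h
Extrapolated tail: C_last / k_e = 3.06 / 0.28 = 10.929
AUC_0→∞ = 183.83125 + 10.929 = 194.76025 mcg/mL·h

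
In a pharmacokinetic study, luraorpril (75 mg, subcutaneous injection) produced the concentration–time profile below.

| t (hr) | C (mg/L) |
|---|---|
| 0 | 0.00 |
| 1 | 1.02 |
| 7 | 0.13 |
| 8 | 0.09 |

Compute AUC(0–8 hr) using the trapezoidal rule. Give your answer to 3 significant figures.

AUC = 4.07 mg/L·hr

Trapezoidal AUC_0→8:
  [0→1]: (0.00+1.02)/2 × 1 = 0.51
  [1→7]: (1.02+0.13)/2 × 6 = 3.45
  [7→8]: (0.13+0.09)/2 × 1 = 0.11
  Sum = 4.07 mg/L·hr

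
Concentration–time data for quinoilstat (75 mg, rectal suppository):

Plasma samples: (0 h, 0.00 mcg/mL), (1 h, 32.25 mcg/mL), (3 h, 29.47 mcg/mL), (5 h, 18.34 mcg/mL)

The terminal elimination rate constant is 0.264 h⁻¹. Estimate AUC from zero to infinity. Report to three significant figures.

Trapezoidal AUC_0→5:
  [0→1]: (0.00+32.25)/2 × 1 = 16.125
  [1→3]: (32.25+29.47)/2 × 2 = 61.72
  [3→5]: (29.47+18.34)/2 × 2 = 47.81
  Sum = 125.655 mcg/mL·h
Extrapolated tail: C_last / k_e = 18.34 / 0.264 = 69.470
AUC_0→∞ = 125.655 + 69.470 = 195.125 mcg/mL·h

AUC = 195 mcg/mL·h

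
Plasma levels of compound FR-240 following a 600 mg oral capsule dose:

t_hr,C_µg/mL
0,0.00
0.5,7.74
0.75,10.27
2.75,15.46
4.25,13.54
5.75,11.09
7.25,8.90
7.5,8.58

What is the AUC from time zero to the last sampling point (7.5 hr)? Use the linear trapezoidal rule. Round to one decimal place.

Trapezoidal AUC_0→7.5:
  [0→0.5]: (0.00+7.74)/2 × 0.5 = 1.935
  [0.5→0.75]: (7.74+10.27)/2 × 0.25 = 2.25125
  [0.75→2.75]: (10.27+15.46)/2 × 2 = 25.73
  [2.75→4.25]: (15.46+13.54)/2 × 1.5 = 21.75
  [4.25→5.75]: (13.54+11.09)/2 × 1.5 = 18.4725
  [5.75→7.25]: (11.09+8.90)/2 × 1.5 = 14.9925
  [7.25→7.5]: (8.90+8.58)/2 × 0.25 = 2.185
  Sum = 87.31625 µg/mL·hr

AUC = 87.3 µg/mL·hr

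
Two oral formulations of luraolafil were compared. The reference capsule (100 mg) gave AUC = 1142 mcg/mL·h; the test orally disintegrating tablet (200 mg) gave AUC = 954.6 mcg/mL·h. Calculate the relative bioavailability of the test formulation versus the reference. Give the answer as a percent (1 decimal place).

F_rel = 41.8%

F_rel = (AUC_test/D_test) / (AUC_ref/D_ref)
      = (954.6/200) / (1142/100)
      = 4.773 / 11.42 = 0.4180 = 41.80%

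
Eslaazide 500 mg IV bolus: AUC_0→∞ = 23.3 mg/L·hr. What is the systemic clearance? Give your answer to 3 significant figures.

CL = 21.5 L/hr

CL = Dose_iv / AUC_0→∞
   = 500 / 23.3 = 21.4592 L/hr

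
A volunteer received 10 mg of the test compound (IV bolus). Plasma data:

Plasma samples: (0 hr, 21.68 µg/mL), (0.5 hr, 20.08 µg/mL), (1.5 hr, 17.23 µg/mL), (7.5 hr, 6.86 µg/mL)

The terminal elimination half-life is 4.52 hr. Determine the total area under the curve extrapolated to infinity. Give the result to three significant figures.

Trapezoidal AUC_0→7.5:
  [0→0.5]: (21.68+20.08)/2 × 0.5 = 10.44
  [0.5→1.5]: (20.08+17.23)/2 × 1 = 18.655
  [1.5→7.5]: (17.23+6.86)/2 × 6 = 72.27
  Sum = 101.365 µg/mL·hr
k_e = ln2 / t½ = 0.693147 / 4.52 = 0.1534 hr^-1
Extrapolated tail: C_last / k_e = 6.86 / 0.1534 = 44.720
AUC_0→∞ = 101.365 + 44.720 = 146.085 µg/mL·hr

AUC = 146 µg/mL·hr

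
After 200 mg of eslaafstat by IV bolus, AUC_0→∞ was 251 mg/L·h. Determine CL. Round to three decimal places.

CL = 0.797 L/h

CL = Dose_iv / AUC_0→∞
   = 200 / 251 = 0.796813 L/h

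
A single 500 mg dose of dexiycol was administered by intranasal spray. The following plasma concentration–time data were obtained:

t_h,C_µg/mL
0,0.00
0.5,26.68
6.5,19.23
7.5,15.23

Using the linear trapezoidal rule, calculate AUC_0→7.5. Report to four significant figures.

Trapezoidal AUC_0→7.5:
  [0→0.5]: (0.00+26.68)/2 × 0.5 = 6.67
  [0.5→6.5]: (26.68+19.23)/2 × 6 = 137.73
  [6.5→7.5]: (19.23+15.23)/2 × 1 = 17.23
  Sum = 161.63 µg/mL·h

AUC = 161.6 µg/mL·h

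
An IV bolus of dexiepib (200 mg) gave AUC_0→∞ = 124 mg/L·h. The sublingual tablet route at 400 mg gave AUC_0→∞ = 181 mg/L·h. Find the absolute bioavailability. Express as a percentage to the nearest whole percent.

F = (AUC_ev / D_ev) / (AUC_iv / D_iv)
  = (181/400) / (124/200)
  = 0.4525 / 0.62 = 0.7298
  = 72.98%

F = 73%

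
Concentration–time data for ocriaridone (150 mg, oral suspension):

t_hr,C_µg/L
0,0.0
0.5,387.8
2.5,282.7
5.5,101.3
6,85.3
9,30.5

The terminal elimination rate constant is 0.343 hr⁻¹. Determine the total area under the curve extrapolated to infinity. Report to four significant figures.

AUC = 1653 µg/L·hr

Trapezoidal AUC_0→9:
  [0→0.5]: (0.0+387.8)/2 × 0.5 = 96.95
  [0.5→2.5]: (387.8+282.7)/2 × 2 = 670.5
  [2.5→5.5]: (282.7+101.3)/2 × 3 = 576.0
  [5.5→6]: (101.3+85.3)/2 × 0.5 = 46.65
  [6→9]: (85.3+30.5)/2 × 3 = 173.7
  Sum = 1563.8 µg/L·hr
Extrapolated tail: C_last / k_e = 30.5 / 0.343 = 88.921
AUC_0→∞ = 1563.8 + 88.921 = 1652.721 µg/L·hr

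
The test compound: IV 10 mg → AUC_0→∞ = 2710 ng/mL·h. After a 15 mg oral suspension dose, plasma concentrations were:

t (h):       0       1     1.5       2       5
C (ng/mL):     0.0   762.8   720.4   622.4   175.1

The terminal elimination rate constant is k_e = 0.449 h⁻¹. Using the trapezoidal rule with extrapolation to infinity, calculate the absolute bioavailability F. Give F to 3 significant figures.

F = 0.658

Trapezoidal AUC_0→5 (oral suspension):
  [0→1]: (0.0+762.8)/2 × 1 = 381.4
  [1→1.5]: (762.8+720.4)/2 × 0.5 = 370.8
  [1.5→2]: (720.4+622.4)/2 × 0.5 = 335.7
  [2→5]: (622.4+175.1)/2 × 3 = 1196.25
  Sum = 2284.15 ng/mL·h
Tail: C_last/k_e = 175.1/0.449 = 389.978
AUC_0→∞ (oral suspension) = 2284.15 + 389.978 = 2674.128 ng/mL·h
F = (AUC_ev/D_ev)/(AUC_iv/D_iv) = (2674.128/15)/(2710/10) = 178.2752/271 = 0.6578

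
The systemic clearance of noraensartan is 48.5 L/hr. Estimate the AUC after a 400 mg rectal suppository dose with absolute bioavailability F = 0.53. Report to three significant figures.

AUC_0→∞ = F × Dose / CL
        = 0.53 × 400 / 48.5 = 4.37113 mg/L·hr

AUC = 4.37 mg/L·hr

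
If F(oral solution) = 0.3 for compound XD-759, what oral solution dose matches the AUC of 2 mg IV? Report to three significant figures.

D_oral = 6.67 mg

For equal systemic exposure: F × D_ev = D_iv
D_ev = D_iv / F = 2 / 0.3 = 6.66667 mg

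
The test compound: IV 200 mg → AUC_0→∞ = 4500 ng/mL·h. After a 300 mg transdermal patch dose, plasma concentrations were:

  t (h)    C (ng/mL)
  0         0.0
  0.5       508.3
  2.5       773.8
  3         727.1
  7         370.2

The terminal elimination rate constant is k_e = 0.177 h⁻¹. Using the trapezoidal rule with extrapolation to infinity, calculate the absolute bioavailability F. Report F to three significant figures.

F = 0.899

Trapezoidal AUC_0→7 (transdermal patch):
  [0→0.5]: (0.0+508.3)/2 × 0.5 = 127.075
  [0.5→2.5]: (508.3+773.8)/2 × 2 = 1282.1
  [2.5→3]: (773.8+727.1)/2 × 0.5 = 375.225
  [3→7]: (727.1+370.2)/2 × 4 = 2194.6
  Sum = 3979.0 ng/mL·h
Tail: C_last/k_e = 370.2/0.177 = 2091.525
AUC_0→∞ (transdermal patch) = 3979.0 + 2091.525 = 6070.525 ng/mL·h
F = (AUC_ev/D_ev)/(AUC_iv/D_iv) = (6070.525/300)/(4500/200) = 20.2351/22.5 = 0.8993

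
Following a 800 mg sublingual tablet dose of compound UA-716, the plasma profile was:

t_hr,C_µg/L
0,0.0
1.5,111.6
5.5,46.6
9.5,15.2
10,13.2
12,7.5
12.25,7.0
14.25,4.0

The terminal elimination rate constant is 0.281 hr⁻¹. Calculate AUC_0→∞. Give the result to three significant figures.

AUC = 579 µg/L·hr

Trapezoidal AUC_0→14.25:
  [0→1.5]: (0.0+111.6)/2 × 1.5 = 83.7
  [1.5→5.5]: (111.6+46.6)/2 × 4 = 316.4
  [5.5→9.5]: (46.6+15.2)/2 × 4 = 123.6
  [9.5→10]: (15.2+13.2)/2 × 0.5 = 7.1
  [10→12]: (13.2+7.5)/2 × 2 = 20.7
  [12→12.25]: (7.5+7.0)/2 × 0.25 = 1.8125
  [12.25→14.25]: (7.0+4.0)/2 × 2 = 11.0
  Sum = 564.3125 µg/L·hr
Extrapolated tail: C_last / k_e = 4.0 / 0.281 = 14.235
AUC_0→∞ = 564.3125 + 14.235 = 578.5475 µg/L·hr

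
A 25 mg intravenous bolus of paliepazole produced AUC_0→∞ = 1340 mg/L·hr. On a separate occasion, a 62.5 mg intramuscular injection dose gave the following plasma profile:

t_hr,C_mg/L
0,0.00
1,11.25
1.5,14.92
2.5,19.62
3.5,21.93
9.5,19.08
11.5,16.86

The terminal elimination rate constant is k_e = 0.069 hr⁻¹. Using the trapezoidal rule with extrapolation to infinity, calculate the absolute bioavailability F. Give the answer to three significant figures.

Trapezoidal AUC_0→11.5 (intramuscular injection):
  [0→1]: (0.00+11.25)/2 × 1 = 5.625
  [1→1.5]: (11.25+14.92)/2 × 0.5 = 6.5425
  [1.5→2.5]: (14.92+19.62)/2 × 1 = 17.27
  [2.5→3.5]: (19.62+21.93)/2 × 1 = 20.775
  [3.5→9.5]: (21.93+19.08)/2 × 6 = 123.03
  [9.5→11.5]: (19.08+16.86)/2 × 2 = 35.94
  Sum = 209.1825 mg/L·hr
Tail: C_last/k_e = 16.86/0.069 = 244.348
AUC_0→∞ (intramuscular injection) = 209.1825 + 244.348 = 453.5305 mg/L·hr
F = (AUC_ev/D_ev)/(AUC_iv/D_iv) = (453.5305/62.5)/(1340/25) = 7.256488/53.6 = 0.1354

F = 0.135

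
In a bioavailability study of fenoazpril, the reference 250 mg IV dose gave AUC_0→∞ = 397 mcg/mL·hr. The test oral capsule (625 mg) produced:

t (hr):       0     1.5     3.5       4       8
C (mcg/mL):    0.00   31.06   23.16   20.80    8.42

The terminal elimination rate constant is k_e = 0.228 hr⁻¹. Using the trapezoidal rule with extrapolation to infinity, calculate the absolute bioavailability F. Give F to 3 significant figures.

F = 0.185

Trapezoidal AUC_0→8 (oral capsule):
  [0→1.5]: (0.00+31.06)/2 × 1.5 = 23.295
  [1.5→3.5]: (31.06+23.16)/2 × 2 = 54.22
  [3.5→4]: (23.16+20.80)/2 × 0.5 = 10.99
  [4→8]: (20.80+8.42)/2 × 4 = 58.44
  Sum = 146.945 mcg/mL·hr
Tail: C_last/k_e = 8.42/0.228 = 36.930
AUC_0→∞ (oral capsule) = 146.945 + 36.930 = 183.875 mcg/mL·hr
F = (AUC_ev/D_ev)/(AUC_iv/D_iv) = (183.875/625)/(397/250) = 0.2942/1.588 = 0.1853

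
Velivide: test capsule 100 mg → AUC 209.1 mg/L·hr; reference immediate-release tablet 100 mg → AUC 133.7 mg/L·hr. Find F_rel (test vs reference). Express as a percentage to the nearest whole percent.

F_rel = 156%

F_rel = (AUC_test/D_test) / (AUC_ref/D_ref)
      = (209.1/100) / (133.7/100)
      = 2.091 / 1.337 = 1.5639 = 156.39%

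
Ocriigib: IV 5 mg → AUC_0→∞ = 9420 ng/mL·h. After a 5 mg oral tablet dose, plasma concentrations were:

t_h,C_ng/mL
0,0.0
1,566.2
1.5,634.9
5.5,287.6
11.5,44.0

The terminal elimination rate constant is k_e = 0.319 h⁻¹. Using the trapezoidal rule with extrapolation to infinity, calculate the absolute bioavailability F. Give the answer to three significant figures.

F = 0.378

Trapezoidal AUC_0→11.5 (oral tablet):
  [0→1]: (0.0+566.2)/2 × 1 = 283.1
  [1→1.5]: (566.2+634.9)/2 × 0.5 = 300.275
  [1.5→5.5]: (634.9+287.6)/2 × 4 = 1845.0
  [5.5→11.5]: (287.6+44.0)/2 × 6 = 994.8
  Sum = 3423.175 ng/mL·h
Tail: C_last/k_e = 44.0/0.319 = 137.931
AUC_0→∞ (oral tablet) = 3423.175 + 137.931 = 3561.106 ng/mL·h
F = (AUC_ev/D_ev)/(AUC_iv/D_iv) = (3561.106/5)/(9420/5) = 712.2212/1884 = 0.3780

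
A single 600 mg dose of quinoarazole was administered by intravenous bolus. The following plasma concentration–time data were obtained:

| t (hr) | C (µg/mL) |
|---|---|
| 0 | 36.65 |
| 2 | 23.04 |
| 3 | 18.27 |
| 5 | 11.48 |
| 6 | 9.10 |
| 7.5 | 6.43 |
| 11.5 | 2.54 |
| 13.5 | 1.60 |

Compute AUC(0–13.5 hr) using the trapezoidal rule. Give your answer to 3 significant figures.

AUC = 154 µg/mL·hr

Trapezoidal AUC_0→13.5:
  [0→2]: (36.65+23.04)/2 × 2 = 59.69
  [2→3]: (23.04+18.27)/2 × 1 = 20.655
  [3→5]: (18.27+11.48)/2 × 2 = 29.75
  [5→6]: (11.48+9.10)/2 × 1 = 10.29
  [6→7.5]: (9.10+6.43)/2 × 1.5 = 11.6475
  [7.5→11.5]: (6.43+2.54)/2 × 4 = 17.94
  [11.5→13.5]: (2.54+1.60)/2 × 2 = 4.14
  Sum = 154.1125 µg/mL·hr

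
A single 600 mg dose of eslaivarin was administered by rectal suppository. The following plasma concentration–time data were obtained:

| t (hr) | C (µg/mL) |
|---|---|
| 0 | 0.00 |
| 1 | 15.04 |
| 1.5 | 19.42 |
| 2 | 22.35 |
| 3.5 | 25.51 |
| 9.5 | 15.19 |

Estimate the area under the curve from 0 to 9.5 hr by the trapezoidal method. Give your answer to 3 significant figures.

Trapezoidal AUC_0→9.5:
  [0→1]: (0.00+15.04)/2 × 1 = 7.52
  [1→1.5]: (15.04+19.42)/2 × 0.5 = 8.615
  [1.5→2]: (19.42+22.35)/2 × 0.5 = 10.4425
  [2→3.5]: (22.35+25.51)/2 × 1.5 = 35.895
  [3.5→9.5]: (25.51+15.19)/2 × 6 = 122.1
  Sum = 184.5725 µg/mL·hr

AUC = 185 µg/mL·hr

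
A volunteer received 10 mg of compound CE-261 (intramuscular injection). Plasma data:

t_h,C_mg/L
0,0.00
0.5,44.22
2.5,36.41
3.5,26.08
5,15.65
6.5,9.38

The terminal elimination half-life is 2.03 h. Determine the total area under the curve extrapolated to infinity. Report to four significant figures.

AUC = 200.5 mg/L·h

Trapezoidal AUC_0→6.5:
  [0→0.5]: (0.00+44.22)/2 × 0.5 = 11.055
  [0.5→2.5]: (44.22+36.41)/2 × 2 = 80.63
  [2.5→3.5]: (36.41+26.08)/2 × 1 = 31.245
  [3.5→5]: (26.08+15.65)/2 × 1.5 = 31.2975
  [5→6.5]: (15.65+9.38)/2 × 1.5 = 18.7725
  Sum = 173.0 mg/L·h
k_e = ln2 / t½ = 0.693147 / 2.03 = 0.3415 h^-1
Extrapolated tail: C_last / k_e = 9.38 / 0.3415 = 27.467
AUC_0→∞ = 173.0 + 27.467 = 200.467 mg/L·h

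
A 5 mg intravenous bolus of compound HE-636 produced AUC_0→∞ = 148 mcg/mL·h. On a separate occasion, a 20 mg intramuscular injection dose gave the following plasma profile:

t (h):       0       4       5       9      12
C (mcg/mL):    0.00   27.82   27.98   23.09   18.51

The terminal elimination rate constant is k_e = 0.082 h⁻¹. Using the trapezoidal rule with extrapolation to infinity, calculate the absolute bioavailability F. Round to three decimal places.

F = 0.800

Trapezoidal AUC_0→12 (intramuscular injection):
  [0→4]: (0.00+27.82)/2 × 4 = 55.64
  [4→5]: (27.82+27.98)/2 × 1 = 27.9
  [5→9]: (27.98+23.09)/2 × 4 = 102.14
  [9→12]: (23.09+18.51)/2 × 3 = 62.4
  Sum = 248.08 mcg/mL·h
Tail: C_last/k_e = 18.51/0.082 = 225.732
AUC_0→∞ (intramuscular injection) = 248.08 + 225.732 = 473.812 mcg/mL·h
F = (AUC_ev/D_ev)/(AUC_iv/D_iv) = (473.812/20)/(148/5) = 23.6906/29.6 = 0.8004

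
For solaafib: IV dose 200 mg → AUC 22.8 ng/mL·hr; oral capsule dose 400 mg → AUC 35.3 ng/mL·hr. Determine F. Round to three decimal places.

F = (AUC_ev / D_ev) / (AUC_iv / D_iv)
  = (35.3/400) / (22.8/200)
  = 0.08825 / 0.114 = 0.7741

F = 0.774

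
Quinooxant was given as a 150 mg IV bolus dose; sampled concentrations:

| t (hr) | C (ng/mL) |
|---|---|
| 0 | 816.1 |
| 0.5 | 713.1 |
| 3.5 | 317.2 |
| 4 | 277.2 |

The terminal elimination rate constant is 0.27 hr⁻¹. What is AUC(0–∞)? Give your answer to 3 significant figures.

Trapezoidal AUC_0→4:
  [0→0.5]: (816.1+713.1)/2 × 0.5 = 382.3
  [0.5→3.5]: (713.1+317.2)/2 × 3 = 1545.45
  [3.5→4]: (317.2+277.2)/2 × 0.5 = 148.6
  Sum = 2076.35 ng/mL·hr
Extrapolated tail: C_last / k_e = 277.2 / 0.27 = 1026.667
AUC_0→∞ = 2076.35 + 1026.667 = 3103.017 ng/mL·hr

AUC = 3100 ng/mL·hr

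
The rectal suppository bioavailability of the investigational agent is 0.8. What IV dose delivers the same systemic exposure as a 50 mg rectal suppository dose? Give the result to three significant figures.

Systemic exposure from an extravascular dose = F × D_ev, so the equivalent IV dose is F × D_ev.
D_iv = F × D_ev = 0.8 × 50 = 40 mg

D_iv = 40.0 mg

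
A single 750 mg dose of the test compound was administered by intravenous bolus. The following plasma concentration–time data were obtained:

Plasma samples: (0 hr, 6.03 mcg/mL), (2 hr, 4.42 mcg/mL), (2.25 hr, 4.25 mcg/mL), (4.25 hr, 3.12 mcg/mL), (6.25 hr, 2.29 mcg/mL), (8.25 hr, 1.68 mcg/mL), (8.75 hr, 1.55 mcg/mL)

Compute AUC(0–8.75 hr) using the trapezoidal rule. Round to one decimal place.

AUC = 29.1 mcg/mL·hr

Trapezoidal AUC_0→8.75:
  [0→2]: (6.03+4.42)/2 × 2 = 10.45
  [2→2.25]: (4.42+4.25)/2 × 0.25 = 1.08375
  [2.25→4.25]: (4.25+3.12)/2 × 2 = 7.37
  [4.25→6.25]: (3.12+2.29)/2 × 2 = 5.41
  [6.25→8.25]: (2.29+1.68)/2 × 2 = 3.97
  [8.25→8.75]: (1.68+1.55)/2 × 0.5 = 0.8075
  Sum = 29.09125 mcg/mL·hr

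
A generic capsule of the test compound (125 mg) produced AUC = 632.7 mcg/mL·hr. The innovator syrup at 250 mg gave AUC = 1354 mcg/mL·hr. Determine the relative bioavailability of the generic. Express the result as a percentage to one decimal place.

F_rel = (AUC_test/D_test) / (AUC_ref/D_ref)
      = (632.7/125) / (1354/250)
      = 5.0616 / 5.416 = 0.9346 = 93.46%

F_rel = 93.5%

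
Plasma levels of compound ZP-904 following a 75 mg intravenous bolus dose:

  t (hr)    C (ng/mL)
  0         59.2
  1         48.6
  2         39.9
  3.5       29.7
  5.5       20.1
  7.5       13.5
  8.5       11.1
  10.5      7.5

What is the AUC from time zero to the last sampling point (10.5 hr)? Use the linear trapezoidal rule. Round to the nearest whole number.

AUC = 265 ng/mL·hr

Trapezoidal AUC_0→10.5:
  [0→1]: (59.2+48.6)/2 × 1 = 53.9
  [1→2]: (48.6+39.9)/2 × 1 = 44.25
  [2→3.5]: (39.9+29.7)/2 × 1.5 = 52.2
  [3.5→5.5]: (29.7+20.1)/2 × 2 = 49.8
  [5.5→7.5]: (20.1+13.5)/2 × 2 = 33.6
  [7.5→8.5]: (13.5+11.1)/2 × 1 = 12.3
  [8.5→10.5]: (11.1+7.5)/2 × 2 = 18.6
  Sum = 264.65 ng/mL·hr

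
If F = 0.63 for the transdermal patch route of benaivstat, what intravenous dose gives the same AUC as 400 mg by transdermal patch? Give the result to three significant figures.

Systemic exposure from an extravascular dose = F × D_ev, so the equivalent IV dose is F × D_ev.
D_iv = F × D_ev = 0.63 × 400 = 252 mg

D_iv = 252 mg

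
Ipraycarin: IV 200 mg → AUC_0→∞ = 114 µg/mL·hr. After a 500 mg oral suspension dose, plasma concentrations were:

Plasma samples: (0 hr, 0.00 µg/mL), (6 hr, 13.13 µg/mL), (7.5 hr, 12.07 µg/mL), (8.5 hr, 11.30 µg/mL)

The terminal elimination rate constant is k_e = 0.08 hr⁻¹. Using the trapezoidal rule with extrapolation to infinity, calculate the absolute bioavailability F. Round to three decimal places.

F = 0.741

Trapezoidal AUC_0→8.5 (oral suspension):
  [0→6]: (0.00+13.13)/2 × 6 = 39.39
  [6→7.5]: (13.13+12.07)/2 × 1.5 = 18.9
  [7.5→8.5]: (12.07+11.30)/2 × 1 = 11.685
  Sum = 69.975 µg/mL·hr
Tail: C_last/k_e = 11.30/0.08 = 141.250
AUC_0→∞ (oral suspension) = 69.975 + 141.250 = 211.225 µg/mL·hr
F = (AUC_ev/D_ev)/(AUC_iv/D_iv) = (211.225/500)/(114/200) = 0.42245/0.57 = 0.7411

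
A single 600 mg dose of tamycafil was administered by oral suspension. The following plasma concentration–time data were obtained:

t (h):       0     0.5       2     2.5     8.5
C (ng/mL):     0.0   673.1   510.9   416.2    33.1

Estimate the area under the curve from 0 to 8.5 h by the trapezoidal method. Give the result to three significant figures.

AUC = 2640 ng/mL·h

Trapezoidal AUC_0→8.5:
  [0→0.5]: (0.0+673.1)/2 × 0.5 = 168.275
  [0.5→2]: (673.1+510.9)/2 × 1.5 = 888.0
  [2→2.5]: (510.9+416.2)/2 × 0.5 = 231.775
  [2.5→8.5]: (416.2+33.1)/2 × 6 = 1347.9
  Sum = 2635.95 ng/mL·h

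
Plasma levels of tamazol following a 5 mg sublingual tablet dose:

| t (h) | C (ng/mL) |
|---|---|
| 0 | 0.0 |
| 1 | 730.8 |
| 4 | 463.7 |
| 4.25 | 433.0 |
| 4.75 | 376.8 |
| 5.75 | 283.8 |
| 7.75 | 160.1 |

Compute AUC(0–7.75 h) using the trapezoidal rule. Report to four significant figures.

AUC = 3246 ng/mL·h

Trapezoidal AUC_0→7.75:
  [0→1]: (0.0+730.8)/2 × 1 = 365.4
  [1→4]: (730.8+463.7)/2 × 3 = 1791.75
  [4→4.25]: (463.7+433.0)/2 × 0.25 = 112.0875
  [4.25→4.75]: (433.0+376.8)/2 × 0.5 = 202.45
  [4.75→5.75]: (376.8+283.8)/2 × 1 = 330.3
  [5.75→7.75]: (283.8+160.1)/2 × 2 = 443.9
  Sum = 3245.8875 ng/mL·h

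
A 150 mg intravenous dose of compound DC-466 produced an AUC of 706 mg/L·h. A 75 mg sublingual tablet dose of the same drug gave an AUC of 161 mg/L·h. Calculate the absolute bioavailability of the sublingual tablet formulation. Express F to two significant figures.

F = 0.46

F = (AUC_ev / D_ev) / (AUC_iv / D_iv)
  = (161/75) / (706/150)
  = 2.14667 / 4.70667 = 0.4561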